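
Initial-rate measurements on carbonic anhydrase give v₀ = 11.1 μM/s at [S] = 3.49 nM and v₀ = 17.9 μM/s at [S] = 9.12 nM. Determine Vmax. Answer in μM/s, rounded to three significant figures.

28.9 μM/s

From v = Vmax[S]/(Km+[S]), each point gives Vmax = v(Km+[S])/[S].
Equating: 11.1(Km+3.49)/3.49 = 17.9(Km+9.12)/9.12.
3.181·Km + 11.1 = 1.963·Km + 17.9, so (3.181 − 1.963)·Km = 17.9 − 11.1.
Km = 6.800/1.218 = 5.58 nM; then Vmax = 11.1(5.58+3.49)/3.49 = 28.9 μM/s.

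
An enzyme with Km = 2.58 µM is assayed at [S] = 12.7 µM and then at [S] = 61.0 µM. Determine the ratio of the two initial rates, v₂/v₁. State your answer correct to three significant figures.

1.15

Since Vmax cancels, v₂/v₁ = [S]₂(Km+[S]₁) / [S]₁(Km+[S]₂).
= 61.0×(2.58+12.7) / (12.7×(2.58+61.0)) = 932.1/807.5 = 1.15.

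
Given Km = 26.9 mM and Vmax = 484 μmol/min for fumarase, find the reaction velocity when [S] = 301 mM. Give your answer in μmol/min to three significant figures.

444 μmol/min

v = Vmax·[S]/(Km + [S]) = 484 × 301 / (26.9 + 301)
  = 145700 / 327.9 = 444 μmol/min.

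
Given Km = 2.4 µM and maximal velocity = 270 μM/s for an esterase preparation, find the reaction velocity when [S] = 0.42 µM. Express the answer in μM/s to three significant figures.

40.2 μM/s

v = Vmax·[S]/(Km + [S]) = 270 × 0.42 / (2.4 + 0.42)
  = 113.4 / 2.820 = 40.2 μM/s.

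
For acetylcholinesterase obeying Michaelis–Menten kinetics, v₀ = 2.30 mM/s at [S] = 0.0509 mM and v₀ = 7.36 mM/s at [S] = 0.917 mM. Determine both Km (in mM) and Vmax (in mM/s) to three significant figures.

In reciprocal form, 1/v = (Km/Vmax)·(1/[S]) + 1/Vmax. The two points give (1/[S], 1/v) = (19.65, 0.4348) and (1.091, 0.1359).
Slope = (0.4348 − 0.1359)/(19.65 − 1.091) = 0.01611; intercept = 0.4348 − 0.01611×19.65 = 0.1183.
Vmax = 1/intercept = 8.45 mM/s; Km = slope × Vmax = 0.01611 × 8.45 = 0.136 mM.

Km = 0.136 mM; Vmax = 8.45 mM/s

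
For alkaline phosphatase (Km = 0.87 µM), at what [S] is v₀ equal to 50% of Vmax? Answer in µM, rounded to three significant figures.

v/Vmax = [S]/(Km+[S]) = 0.5, so [S] = Km·0.5/(1 − 0.5) = 0.87 × 1.000.
[S] = 0.870 µM.

0.870 µM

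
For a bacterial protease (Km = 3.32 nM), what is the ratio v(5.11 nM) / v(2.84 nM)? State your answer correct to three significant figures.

1.31

The fractional saturations are [S]/(Km+[S]) = 2.84/6.160 = 0.4610 and 5.11/8.430 = 0.6062.
v₂/v₁ is just their ratio: 0.6062/0.4610 = 1.31.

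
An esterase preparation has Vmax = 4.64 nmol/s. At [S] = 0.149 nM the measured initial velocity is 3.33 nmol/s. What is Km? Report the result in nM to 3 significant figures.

0.0586 nM

From v = Vmax[S]/(Km+[S]), Km = [S](Vmax − v)/v.
Km = 0.149 × (4.64 − 3.33) / 3.33 = 0.1952/3.33 = 0.0586 nM.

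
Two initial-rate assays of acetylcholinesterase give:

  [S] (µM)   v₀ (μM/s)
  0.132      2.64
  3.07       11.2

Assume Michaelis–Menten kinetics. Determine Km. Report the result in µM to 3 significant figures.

0.523 µM

In reciprocal form, 1/v = (Km/Vmax)·(1/[S]) + 1/Vmax. The two points give (1/[S], 1/v) = (7.576, 0.3788) and (0.3257, 0.08929).
Slope = (0.3788 − 0.08929)/(7.576 − 0.3257) = 0.03993; intercept = 0.3788 − 0.03993×7.576 = 0.07628.
Vmax = 1/intercept = 13.1 μM/s; Km = slope × Vmax = 0.03993 × 13.1 = 0.523 µM.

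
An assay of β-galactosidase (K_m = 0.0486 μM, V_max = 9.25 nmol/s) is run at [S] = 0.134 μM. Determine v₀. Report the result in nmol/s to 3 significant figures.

v = Vmax·[S]/(Km + [S]) = 9.25 × 0.134 / (0.0486 + 0.134)
  = 1.240 / 0.1826 = 6.79 nmol/s.

6.79 nmol/s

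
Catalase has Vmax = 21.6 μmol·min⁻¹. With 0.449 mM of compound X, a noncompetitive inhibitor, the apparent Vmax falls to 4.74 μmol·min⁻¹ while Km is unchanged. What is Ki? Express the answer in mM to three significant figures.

Noncompetitive: Vmax,app = Vmax/α with α = 1 + [I]/Ki.
α = Vmax/Vmax,app = 21.6/4.74 = 4.557.
Since α = 1 + [I]/Ki, [I]/Ki = 4.557 − 1 = 3.557 and Ki = 0.449/3.557 = 0.126 mM.

0.126 mM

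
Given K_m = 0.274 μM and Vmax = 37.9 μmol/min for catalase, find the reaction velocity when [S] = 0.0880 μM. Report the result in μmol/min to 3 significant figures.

[S]/(Km+[S]) = 0.0880/0.3620 = 0.2431, the fractional saturation.
v = 0.2431 × Vmax = 0.2431 × 37.9 = 9.21 μmol/min.

9.21 μmol/min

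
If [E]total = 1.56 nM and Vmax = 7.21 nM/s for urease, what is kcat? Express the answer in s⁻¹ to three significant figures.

4.62 s⁻¹

kcat = Vmax/[E]total = 7.21 nM/s / 1.56 nM = 4.62 s⁻¹.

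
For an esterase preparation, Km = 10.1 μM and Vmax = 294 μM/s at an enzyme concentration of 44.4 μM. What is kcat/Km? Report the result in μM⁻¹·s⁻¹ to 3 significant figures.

kcat = Vmax/[E]total = 294/44.4 = 6.62 s⁻¹.
kcat/Km = 6.62/10.1 = 0.656 μM⁻¹·s⁻¹.

0.656 μM⁻¹·s⁻¹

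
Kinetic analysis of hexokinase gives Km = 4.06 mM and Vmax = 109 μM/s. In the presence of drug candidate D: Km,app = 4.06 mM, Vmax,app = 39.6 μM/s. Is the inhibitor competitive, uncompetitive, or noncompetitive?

Vmax decreases (109 → 39.6 μM/s) while Km is unchanged — pure noncompetitive inhibition.

noncompetitive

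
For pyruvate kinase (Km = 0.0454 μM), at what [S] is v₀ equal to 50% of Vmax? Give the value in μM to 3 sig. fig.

v/Vmax = [S]/(Km+[S]) = 0.5, so [S] = Km·0.5/(1 − 0.5) = 0.0454 × 1.000.
[S] = 0.0454 μM.

0.0454 μM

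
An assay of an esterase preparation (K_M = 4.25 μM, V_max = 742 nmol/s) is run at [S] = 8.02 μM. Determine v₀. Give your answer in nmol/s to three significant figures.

485 nmol/s

v = Vmax·[S]/(Km + [S]) = 742 × 8.02 / (4.25 + 8.02)
  = 5951 / 12.27 = 485 nmol/s.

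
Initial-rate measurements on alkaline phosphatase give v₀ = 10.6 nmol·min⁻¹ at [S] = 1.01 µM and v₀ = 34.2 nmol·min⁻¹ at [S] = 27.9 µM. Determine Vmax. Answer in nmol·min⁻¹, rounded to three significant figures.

From v = Vmax[S]/(Km+[S]), each point gives Vmax = v(Km+[S])/[S].
Equating: 10.6(Km+1.01)/1.01 = 34.2(Km+27.9)/27.9.
10.50·Km + 10.6 = 1.226·Km + 34.2, so (10.50 − 1.226)·Km = 34.2 − 10.6.
Km = 23.60/9.269 = 2.55 µM; then Vmax = 10.6(2.55+1.01)/1.01 = 37.3 nmol·min⁻¹.

37.3 nmol·min⁻¹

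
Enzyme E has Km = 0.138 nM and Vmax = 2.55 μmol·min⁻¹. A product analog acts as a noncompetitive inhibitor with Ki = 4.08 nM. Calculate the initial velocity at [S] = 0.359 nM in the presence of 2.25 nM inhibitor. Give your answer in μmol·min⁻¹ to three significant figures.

1.19 μmol·min⁻¹

With α = 1 + [I]/Ki = 1 + 2.25/4.08 = 1.551, the noncompetitive rate law is v = (Vmax/α)·[S] / (Km + [S]).
v = (2.55/1.551)×0.359 / (0.138 + 0.359) = 0.5901/0.4970 = 1.19 μmol·min⁻¹.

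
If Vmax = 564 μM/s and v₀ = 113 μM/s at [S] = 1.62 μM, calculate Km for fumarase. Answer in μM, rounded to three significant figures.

From v = Vmax[S]/(Km+[S]), Km = [S](Vmax − v)/v.
Km = 1.62 × (564 − 113) / 113 = 730.6/113 = 6.47 μM.

6.47 μM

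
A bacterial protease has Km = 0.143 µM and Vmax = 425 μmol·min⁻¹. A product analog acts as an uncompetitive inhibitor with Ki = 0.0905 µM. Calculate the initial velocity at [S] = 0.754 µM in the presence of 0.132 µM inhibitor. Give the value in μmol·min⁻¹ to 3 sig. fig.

With α = 1 + [I]/Ki = 1 + 0.132/0.0905 = 2.459, the uncompetitive rate law is v = (Vmax/α)·[S] / (Km/α + [S]).
v = (425/2.459)×0.754 / (0.143/2.459 + 0.754) = 130.3/0.8122 = 160 μmol·min⁻¹.

160 μmol·min⁻¹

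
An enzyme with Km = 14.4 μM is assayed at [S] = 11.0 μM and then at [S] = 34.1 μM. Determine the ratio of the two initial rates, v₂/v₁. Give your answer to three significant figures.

1.62

Since Vmax cancels, v₂/v₁ = [S]₂(Km+[S]₁) / [S]₁(Km+[S]₂).
= 34.1×(14.4+11.0) / (11.0×(14.4+34.1)) = 866.1/533.5 = 1.62.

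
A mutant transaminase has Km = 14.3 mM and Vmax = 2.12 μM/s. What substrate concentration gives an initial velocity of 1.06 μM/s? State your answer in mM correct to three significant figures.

The required fractional saturation is v/Vmax = 1.06/2.12 = 0.5000.
Then [S]/(Km+[S]) = 0.5000 ⇒ [S] = 14.3 × 0.5000/(1 − 0.5000) = 14.3 mM.

14.3 mM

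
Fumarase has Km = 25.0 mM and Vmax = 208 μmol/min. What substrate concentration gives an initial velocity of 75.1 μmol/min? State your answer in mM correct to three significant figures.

14.1 mM

The required fractional saturation is v/Vmax = 75.1/208 = 0.3611.
Then [S]/(Km+[S]) = 0.3611 ⇒ [S] = 25.0 × 0.3611/(1 − 0.3611) = 14.1 mM.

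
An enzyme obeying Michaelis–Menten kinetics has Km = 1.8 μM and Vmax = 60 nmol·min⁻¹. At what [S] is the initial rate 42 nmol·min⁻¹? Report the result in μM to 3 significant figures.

4.20 μM

The required fractional saturation is v/Vmax = 42/60 = 0.7000.
Then [S]/(Km+[S]) = 0.7000 ⇒ [S] = 1.8 × 0.7000/(1 − 0.7000) = 4.20 μM.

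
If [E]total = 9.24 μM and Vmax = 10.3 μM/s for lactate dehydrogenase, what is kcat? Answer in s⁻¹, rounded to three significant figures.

kcat = Vmax/[E]total = 10.3 μM/s / 9.24 μM = 1.11 s⁻¹.

1.11 s⁻¹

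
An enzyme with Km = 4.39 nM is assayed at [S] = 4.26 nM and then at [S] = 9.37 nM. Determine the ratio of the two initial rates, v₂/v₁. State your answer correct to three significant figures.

The fractional saturations are [S]/(Km+[S]) = 4.26/8.650 = 0.4925 and 9.37/13.76 = 0.6810.
v₂/v₁ is just their ratio: 0.6810/0.4925 = 1.38.

1.38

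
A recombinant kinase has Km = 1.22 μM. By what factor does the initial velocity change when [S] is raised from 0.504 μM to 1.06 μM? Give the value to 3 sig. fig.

Since Vmax cancels, v₂/v₁ = [S]₂(Km+[S]₁) / [S]₁(Km+[S]₂).
= 1.06×(1.22+0.504) / (0.504×(1.22+1.06)) = 1.827/1.149 = 1.59.

1.59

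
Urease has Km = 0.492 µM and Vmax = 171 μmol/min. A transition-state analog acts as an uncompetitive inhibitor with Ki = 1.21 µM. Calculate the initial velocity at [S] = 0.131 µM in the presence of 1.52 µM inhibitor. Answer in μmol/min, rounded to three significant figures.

α = 1 + [I]/Ki = 1 + 1.52/1.21 = 2.256.
For an uncompetitive inhibitor, both parameters are divided by α, giving Vmax/α and Km/α: Km,app = 0.218 µM, Vmax,app = 75.8 μmol/min.
v = Vmax,app·[S]/(Km,app + [S]) = 75.8 × 0.131/(0.218 + 0.131) = 28.4 μmol/min.

28.4 μmol/min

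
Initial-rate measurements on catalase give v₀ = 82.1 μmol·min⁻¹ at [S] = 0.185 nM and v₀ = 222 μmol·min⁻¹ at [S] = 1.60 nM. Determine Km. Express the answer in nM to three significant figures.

In reciprocal form, 1/v = (Km/Vmax)·(1/[S]) + 1/Vmax. The two points give (1/[S], 1/v) = (5.405, 0.01218) and (0.6250, 0.004505).
Slope = (0.01218 − 0.004505)/(5.405 − 0.6250) = 0.001606; intercept = 0.01218 − 0.001606×5.405 = 0.003501.
Vmax = 1/intercept = 286 μmol·min⁻¹; Km = slope × Vmax = 0.001606 × 286 = 0.459 nM.

0.459 nM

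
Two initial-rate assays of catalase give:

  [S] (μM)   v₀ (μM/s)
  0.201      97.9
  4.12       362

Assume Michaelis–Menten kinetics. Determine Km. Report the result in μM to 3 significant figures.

From v = Vmax[S]/(Km+[S]), each point gives Vmax = v(Km+[S])/[S].
Equating: 97.9(Km+0.201)/0.201 = 362(Km+4.12)/4.12.
487.1·Km + 97.9 = 87.86·Km + 362, so (487.1 − 87.86)·Km = 362 − 97.9.
Km = 264.1/399.2 = 0.662 μM; then Vmax = 97.9(0.662+0.201)/0.201 = 420 μM/s.

0.662 μM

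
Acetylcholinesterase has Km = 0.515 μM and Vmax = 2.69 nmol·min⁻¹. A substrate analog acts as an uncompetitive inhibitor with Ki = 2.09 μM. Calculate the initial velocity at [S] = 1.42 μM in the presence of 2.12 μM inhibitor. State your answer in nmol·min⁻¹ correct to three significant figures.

1.13 nmol·min⁻¹

α = 1 + [I]/Ki = 1 + 2.12/2.09 = 2.014.
For an uncompetitive inhibitor, both parameters are divided by α, giving Vmax/α and Km/α: Km,app = 0.256 μM, Vmax,app = 1.34 nmol·min⁻¹.
v = Vmax,app·[S]/(Km,app + [S]) = 1.34 × 1.42/(0.256 + 1.42) = 1.13 nmol·min⁻¹.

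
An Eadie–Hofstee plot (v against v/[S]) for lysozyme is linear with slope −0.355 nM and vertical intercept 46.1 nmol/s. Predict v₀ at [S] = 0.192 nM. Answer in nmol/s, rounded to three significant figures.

16.2 nmol/s

In the Eadie–Hofstee form v = Vmax − Km·(v/[S]), the slope is −Km and the intercept is Vmax, so Km = 0.355 nM and Vmax = 46.1 nmol/s.
v = 46.1 × 0.192/(0.355 + 0.192) = 16.2 nmol/s.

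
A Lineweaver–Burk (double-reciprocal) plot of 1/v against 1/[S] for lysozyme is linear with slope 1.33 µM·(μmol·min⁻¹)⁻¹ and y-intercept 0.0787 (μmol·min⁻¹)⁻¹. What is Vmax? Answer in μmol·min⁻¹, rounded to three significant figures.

The y-intercept of a Lineweaver–Burk plot equals 1/Vmax, so Vmax = 1/0.0787 = 12.7 μmol·min⁻¹.

12.7 μmol·min⁻¹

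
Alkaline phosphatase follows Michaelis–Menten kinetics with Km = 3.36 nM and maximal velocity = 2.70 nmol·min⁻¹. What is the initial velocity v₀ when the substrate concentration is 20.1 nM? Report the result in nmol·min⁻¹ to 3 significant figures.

v = Vmax·[S]/(Km + [S]) = 2.70 × 20.1 / (3.36 + 20.1)
  = 54.27 / 23.46 = 2.31 nmol·min⁻¹.

2.31 nmol·min⁻¹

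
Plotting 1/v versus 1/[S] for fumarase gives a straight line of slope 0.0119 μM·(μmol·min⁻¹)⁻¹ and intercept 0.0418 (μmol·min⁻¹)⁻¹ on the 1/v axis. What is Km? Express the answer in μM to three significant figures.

y-intercept = 1/Vmax ⇒ Vmax = 23.9 μmol·min⁻¹; slope = Km/Vmax ⇒ Km = slope × Vmax.
Km = 0.0119 × 23.9 = 0.285 μM.

0.285 μM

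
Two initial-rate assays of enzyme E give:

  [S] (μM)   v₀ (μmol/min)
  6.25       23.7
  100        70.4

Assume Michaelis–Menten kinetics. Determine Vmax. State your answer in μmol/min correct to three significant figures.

In reciprocal form, 1/v = (Km/Vmax)·(1/[S]) + 1/Vmax. The two points give (1/[S], 1/v) = (0.1600, 0.04219) and (0.01000, 0.01420).
Slope = (0.04219 − 0.01420)/(0.1600 − 0.01000) = 0.1866; intercept = 0.04219 − 0.1866×0.1600 = 0.01234.
Vmax = 1/intercept = 81.0 μmol/min; Km = slope × Vmax = 0.1866 × 81.0 = 15.1 μM.

81.0 μmol/min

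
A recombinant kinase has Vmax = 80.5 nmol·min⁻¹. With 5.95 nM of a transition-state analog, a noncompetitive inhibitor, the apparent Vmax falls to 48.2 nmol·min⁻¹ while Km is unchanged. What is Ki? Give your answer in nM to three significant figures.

Noncompetitive: Vmax,app = Vmax/α with α = 1 + [I]/Ki.
α = Vmax/Vmax,app = 80.5/48.2 = 1.670.
Since α = 1 + [I]/Ki, [I]/Ki = 1.670 − 1 = 0.6701 and Ki = 5.95/0.6701 = 8.88 nM.

8.88 nM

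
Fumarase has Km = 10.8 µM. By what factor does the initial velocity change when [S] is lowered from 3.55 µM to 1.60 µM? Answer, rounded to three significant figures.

The fractional saturations are [S]/(Km+[S]) = 3.55/14.35 = 0.2474 and 1.60/12.40 = 0.1290.
v₂/v₁ is just their ratio: 0.1290/0.2474 = 0.522.

0.522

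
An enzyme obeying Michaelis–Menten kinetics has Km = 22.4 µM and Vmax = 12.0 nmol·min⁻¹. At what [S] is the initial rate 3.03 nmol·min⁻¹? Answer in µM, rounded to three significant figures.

Rearranging v = Vmax[S]/(Km+[S]) gives [S] = Km·v/(Vmax − v).
[S] = 22.4 × 3.03 / (12.0 − 3.03) = 67.87/8.970 = 7.57 µM.

7.57 µM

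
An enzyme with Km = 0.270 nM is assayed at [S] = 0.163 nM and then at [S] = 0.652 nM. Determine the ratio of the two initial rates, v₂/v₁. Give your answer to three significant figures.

Since Vmax cancels, v₂/v₁ = [S]₂(Km+[S]₁) / [S]₁(Km+[S]₂).
= 0.652×(0.270+0.163) / (0.163×(0.270+0.652)) = 0.2823/0.1503 = 1.88.

1.88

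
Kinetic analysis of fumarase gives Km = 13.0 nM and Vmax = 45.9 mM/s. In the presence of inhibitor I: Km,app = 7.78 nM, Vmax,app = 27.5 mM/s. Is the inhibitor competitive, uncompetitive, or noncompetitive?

Both Km and Vmax decrease by the same factor (~1.67-fold) — characteristic of uncompetitive inhibition.

uncompetitive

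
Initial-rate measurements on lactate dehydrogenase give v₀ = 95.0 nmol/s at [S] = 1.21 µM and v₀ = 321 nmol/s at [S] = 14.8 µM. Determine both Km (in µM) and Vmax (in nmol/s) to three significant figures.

Km = 3.98 µM; Vmax = 407 nmol/s

In reciprocal form, 1/v = (Km/Vmax)·(1/[S]) + 1/Vmax. The two points give (1/[S], 1/v) = (0.8264, 0.01053) and (0.06757, 0.003115).
Slope = (0.01053 − 0.003115)/(0.8264 − 0.06757) = 0.009766; intercept = 0.01053 − 0.009766×0.8264 = 0.002455.
Vmax = 1/intercept = 407 nmol/s; Km = slope × Vmax = 0.009766 × 407 = 3.98 µM.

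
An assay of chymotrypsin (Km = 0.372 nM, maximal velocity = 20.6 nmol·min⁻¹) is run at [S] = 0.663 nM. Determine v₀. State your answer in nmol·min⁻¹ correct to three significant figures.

13.2 nmol·min⁻¹

[S]/(Km+[S]) = 0.663/1.035 = 0.6406, the fractional saturation.
v = 0.6406 × Vmax = 0.6406 × 20.6 = 13.2 nmol·min⁻¹.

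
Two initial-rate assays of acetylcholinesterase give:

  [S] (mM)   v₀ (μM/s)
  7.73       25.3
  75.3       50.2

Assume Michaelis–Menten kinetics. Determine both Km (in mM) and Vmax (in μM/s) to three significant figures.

From v = Vmax[S]/(Km+[S]), each point gives Vmax = v(Km+[S])/[S].
Equating: 25.3(Km+7.73)/7.73 = 50.2(Km+75.3)/75.3.
3.273·Km + 25.3 = 0.6667·Km + 50.2, so (3.273 − 0.6667)·Km = 50.2 − 25.3.
Km = 24.90/2.606 = 9.55 mM; then Vmax = 25.3(9.55+7.73)/7.73 = 56.6 μM/s.

Km = 9.55 mM; Vmax = 56.6 μM/s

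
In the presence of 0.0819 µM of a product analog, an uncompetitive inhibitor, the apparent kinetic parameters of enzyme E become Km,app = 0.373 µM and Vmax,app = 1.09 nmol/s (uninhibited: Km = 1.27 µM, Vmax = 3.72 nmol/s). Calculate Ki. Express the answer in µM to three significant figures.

Uncompetitive: Vmax,app = Vmax/α (and Km,app = Km/α) with α = 1 + [I]/Ki.
α = Vmax/Vmax,app = 3.72/1.09 = 3.413.
Ki = [I]/(α − 1) = 0.0819/2.413 = 0.0339 µM.

0.0339 µM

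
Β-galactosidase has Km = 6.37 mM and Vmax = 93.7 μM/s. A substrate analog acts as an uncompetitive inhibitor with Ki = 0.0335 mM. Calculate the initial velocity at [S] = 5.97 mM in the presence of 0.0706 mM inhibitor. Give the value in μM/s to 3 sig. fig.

22.4 μM/s

α = 1 + [I]/Ki = 1 + 0.0706/0.0335 = 3.107.
For an uncompetitive inhibitor, both parameters are divided by α, giving Vmax/α and Km/α: Km,app = 2.05 mM, Vmax,app = 30.2 μM/s.
v = Vmax,app·[S]/(Km,app + [S]) = 30.2 × 5.97/(2.05 + 5.97) = 22.4 μM/s.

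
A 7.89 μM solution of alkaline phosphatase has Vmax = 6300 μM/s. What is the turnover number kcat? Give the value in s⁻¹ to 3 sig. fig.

kcat = Vmax/[E]total = 6300 μM/s / 7.89 μM = 798 s⁻¹.

798 s⁻¹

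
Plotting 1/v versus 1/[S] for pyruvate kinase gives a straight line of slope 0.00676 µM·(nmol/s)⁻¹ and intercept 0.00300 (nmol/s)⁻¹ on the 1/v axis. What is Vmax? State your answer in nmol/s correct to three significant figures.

333 nmol/s

The y-intercept of a Lineweaver–Burk plot equals 1/Vmax, so Vmax = 1/0.00300 = 333 nmol/s.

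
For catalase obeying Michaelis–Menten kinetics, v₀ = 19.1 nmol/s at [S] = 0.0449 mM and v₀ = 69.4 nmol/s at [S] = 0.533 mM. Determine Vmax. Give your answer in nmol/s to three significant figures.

91.6 nmol/s

From v = Vmax[S]/(Km+[S]), each point gives Vmax = v(Km+[S])/[S].
Equating: 19.1(Km+0.0449)/0.0449 = 69.4(Km+0.533)/0.533.
425.4·Km + 19.1 = 130.2·Km + 69.4, so (425.4 − 130.2)·Km = 69.4 − 19.1.
Km = 50.30/295.2 = 0.170 mM; then Vmax = 19.1(0.170+0.0449)/0.0449 = 91.6 nmol/s.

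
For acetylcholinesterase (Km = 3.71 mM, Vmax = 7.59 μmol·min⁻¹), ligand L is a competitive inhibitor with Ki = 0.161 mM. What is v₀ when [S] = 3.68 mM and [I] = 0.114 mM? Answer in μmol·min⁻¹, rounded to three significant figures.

2.79 μmol·min⁻¹

With α = 1 + [I]/Ki = 1 + 0.114/0.161 = 1.708, the competitive rate law is v = Vmax[S] / (αKm + [S]).
v = 7.59×3.68 / (1.708×3.71 + 3.68) = 27.93/10.02 = 2.79 μmol·min⁻¹.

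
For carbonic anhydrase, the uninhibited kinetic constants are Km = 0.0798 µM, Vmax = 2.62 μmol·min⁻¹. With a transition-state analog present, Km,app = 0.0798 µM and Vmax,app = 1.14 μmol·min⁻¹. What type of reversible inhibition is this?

noncompetitive

Vmax decreases (2.62 → 1.14 μmol·min⁻¹) while Km is unchanged — pure noncompetitive inhibition.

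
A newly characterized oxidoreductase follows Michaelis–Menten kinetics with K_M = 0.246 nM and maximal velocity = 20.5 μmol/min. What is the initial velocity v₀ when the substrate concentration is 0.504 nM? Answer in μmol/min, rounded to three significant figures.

13.8 μmol/min

[S]/(Km+[S]) = 0.504/0.7500 = 0.6720, the fractional saturation.
v = 0.6720 × Vmax = 0.6720 × 20.5 = 13.8 μmol/min.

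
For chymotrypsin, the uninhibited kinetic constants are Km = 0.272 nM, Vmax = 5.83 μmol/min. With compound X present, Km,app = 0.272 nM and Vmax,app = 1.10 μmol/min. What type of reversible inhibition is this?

Vmax decreases (5.83 → 1.10 μmol/min) while Km is unchanged — pure noncompetitive inhibition.

noncompetitive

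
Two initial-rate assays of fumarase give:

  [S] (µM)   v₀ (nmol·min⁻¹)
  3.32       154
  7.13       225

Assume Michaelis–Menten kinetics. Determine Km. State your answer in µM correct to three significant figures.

In reciprocal form, 1/v = (Km/Vmax)·(1/[S]) + 1/Vmax. The two points give (1/[S], 1/v) = (0.3012, 0.006494) and (0.1403, 0.004444).
Slope = (0.006494 − 0.004444)/(0.3012 − 0.1403) = 0.01273; intercept = 0.006494 − 0.01273×0.3012 = 0.002659.
Vmax = 1/intercept = 376 nmol·min⁻¹; Km = slope × Vmax = 0.01273 × 376 = 4.79 µM.

4.79 µM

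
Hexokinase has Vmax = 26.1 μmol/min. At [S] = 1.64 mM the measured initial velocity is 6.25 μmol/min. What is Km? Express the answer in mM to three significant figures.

5.21 mM

v/Vmax = 6.25/26.1 = 0.2395 = [S]/(Km+[S]).
So Km + [S] = [S]/0.2395 = 6.849 mM, giving Km = 6.849 − 1.64 = 5.21 mM.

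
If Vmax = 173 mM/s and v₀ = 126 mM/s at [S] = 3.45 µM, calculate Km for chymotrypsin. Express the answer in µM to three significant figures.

From v = Vmax[S]/(Km+[S]), Km = [S](Vmax − v)/v.
Km = 3.45 × (173 − 126) / 126 = 162.2/126 = 1.29 µM.

1.29 µM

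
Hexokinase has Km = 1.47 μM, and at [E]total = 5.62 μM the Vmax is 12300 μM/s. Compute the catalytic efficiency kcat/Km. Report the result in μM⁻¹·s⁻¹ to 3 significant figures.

kcat = Vmax/[E]total = 12300/5.62 = 2190 s⁻¹.
kcat/Km = 2190/1.47 = 1490 μM⁻¹·s⁻¹.

1490 μM⁻¹·s⁻¹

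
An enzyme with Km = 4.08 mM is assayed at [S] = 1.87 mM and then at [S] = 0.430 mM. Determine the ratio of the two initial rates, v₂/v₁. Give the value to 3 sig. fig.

The fractional saturations are [S]/(Km+[S]) = 1.87/5.950 = 0.3143 and 0.430/4.510 = 0.09534.
v₂/v₁ is just their ratio: 0.09534/0.3143 = 0.303.

0.303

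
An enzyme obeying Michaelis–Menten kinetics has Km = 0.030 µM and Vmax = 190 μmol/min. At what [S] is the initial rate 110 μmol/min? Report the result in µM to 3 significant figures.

Rearranging v = Vmax[S]/(Km+[S]) gives [S] = Km·v/(Vmax − v).
[S] = 0.030 × 110 / (190 − 110) = 3.300/80.00 = 0.0412 µM.

0.0412 µM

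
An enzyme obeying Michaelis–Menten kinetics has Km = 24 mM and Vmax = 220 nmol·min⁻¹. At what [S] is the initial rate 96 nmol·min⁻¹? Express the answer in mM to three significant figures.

Rearranging v = Vmax[S]/(Km+[S]) gives [S] = Km·v/(Vmax − v).
[S] = 24 × 96 / (220 − 96) = 2304/124.0 = 18.6 mM.

18.6 mM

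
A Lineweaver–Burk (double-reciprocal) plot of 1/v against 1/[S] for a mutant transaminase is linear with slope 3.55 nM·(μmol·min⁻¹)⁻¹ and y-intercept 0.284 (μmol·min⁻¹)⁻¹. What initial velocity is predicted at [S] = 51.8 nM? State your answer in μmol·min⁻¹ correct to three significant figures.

The y-intercept is 1/Vmax, so Vmax = 1/0.284 = 3.52 μmol·min⁻¹.
The slope is Km/Vmax, so Km = 3.55 × 3.52 = 12.5 nM.
Then v = 3.52 × 51.8/(12.5 + 51.8) = 2.84 μmol·min⁻¹.

2.84 μmol·min⁻¹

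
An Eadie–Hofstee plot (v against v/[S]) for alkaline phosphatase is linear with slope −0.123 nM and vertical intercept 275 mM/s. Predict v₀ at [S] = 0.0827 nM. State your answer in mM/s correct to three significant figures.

In the Eadie–Hofstee form v = Vmax − Km·(v/[S]), the slope is −Km and the intercept is Vmax, so Km = 0.123 nM and Vmax = 275 mM/s.
v = 275 × 0.0827/(0.123 + 0.0827) = 111 mM/s.

111 mM/s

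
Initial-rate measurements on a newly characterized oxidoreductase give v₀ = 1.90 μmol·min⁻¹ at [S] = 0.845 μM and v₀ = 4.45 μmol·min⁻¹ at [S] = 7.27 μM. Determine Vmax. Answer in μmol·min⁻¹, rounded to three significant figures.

5.40 μmol·min⁻¹

From v = Vmax[S]/(Km+[S]), each point gives Vmax = v(Km+[S])/[S].
Equating: 1.90(Km+0.845)/0.845 = 4.45(Km+7.27)/7.27.
2.249·Km + 1.90 = 0.6121·Km + 4.45, so (2.249 − 0.6121)·Km = 4.45 − 1.90.
Km = 2.550/1.636 = 1.56 μM; then Vmax = 1.90(1.56+0.845)/0.845 = 5.40 μmol·min⁻¹.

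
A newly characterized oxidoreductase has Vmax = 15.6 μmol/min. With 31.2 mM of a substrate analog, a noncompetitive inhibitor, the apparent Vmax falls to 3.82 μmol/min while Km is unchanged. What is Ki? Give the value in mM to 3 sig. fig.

Noncompetitive: Vmax,app = Vmax/α with α = 1 + [I]/Ki.
α = Vmax/Vmax,app = 15.6/3.82 = 4.084.
Since α = 1 + [I]/Ki, [I]/Ki = 4.084 − 1 = 3.084 and Ki = 31.2/3.084 = 10.1 mM.

10.1 mM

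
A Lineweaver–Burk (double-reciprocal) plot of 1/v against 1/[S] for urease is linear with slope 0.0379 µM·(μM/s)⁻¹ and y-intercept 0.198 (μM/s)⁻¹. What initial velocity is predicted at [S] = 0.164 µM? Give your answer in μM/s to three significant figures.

The y-intercept is 1/Vmax, so Vmax = 1/0.198 = 5.05 μM/s.
The slope is Km/Vmax, so Km = 0.0379 × 5.05 = 0.191 µM.
Then v = 5.05 × 0.164/(0.191 + 0.164) = 2.33 μM/s.

2.33 μM/s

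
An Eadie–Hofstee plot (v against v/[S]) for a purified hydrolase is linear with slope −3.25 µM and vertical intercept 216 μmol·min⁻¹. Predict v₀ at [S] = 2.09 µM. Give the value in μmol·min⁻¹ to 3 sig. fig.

84.5 μmol·min⁻¹

In the Eadie–Hofstee form v = Vmax − Km·(v/[S]), the slope is −Km and the intercept is Vmax, so Km = 3.25 µM and Vmax = 216 μmol·min⁻¹.
v = 216 × 2.09/(3.25 + 2.09) = 84.5 μmol·min⁻¹.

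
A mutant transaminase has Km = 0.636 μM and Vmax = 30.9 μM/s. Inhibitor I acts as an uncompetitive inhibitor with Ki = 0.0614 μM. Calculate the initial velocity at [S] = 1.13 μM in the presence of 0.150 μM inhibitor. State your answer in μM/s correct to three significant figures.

α = 1 + [I]/Ki = 1 + 0.150/0.0614 = 3.443.
For an uncompetitive inhibitor, both parameters are divided by α, giving Vmax/α and Km/α: Km,app = 0.185 μM, Vmax,app = 8.97 μM/s.
v = Vmax,app·[S]/(Km,app + [S]) = 8.97 × 1.13/(0.185 + 1.13) = 7.71 μM/s.

7.71 μM/s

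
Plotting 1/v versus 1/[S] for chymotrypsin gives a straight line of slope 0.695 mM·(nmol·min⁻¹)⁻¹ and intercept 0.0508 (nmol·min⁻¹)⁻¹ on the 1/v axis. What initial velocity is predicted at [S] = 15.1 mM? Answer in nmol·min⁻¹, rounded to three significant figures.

The y-intercept is 1/Vmax, so Vmax = 1/0.0508 = 19.7 nmol·min⁻¹.
The slope is Km/Vmax, so Km = 0.695 × 19.7 = 13.7 mM.
Then v = 19.7 × 15.1/(13.7 + 15.1) = 10.3 nmol·min⁻¹.

10.3 nmol·min⁻¹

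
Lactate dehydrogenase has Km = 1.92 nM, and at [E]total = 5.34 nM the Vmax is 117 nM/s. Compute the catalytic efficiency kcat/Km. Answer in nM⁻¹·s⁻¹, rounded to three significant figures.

kcat = Vmax/[E]total = 117/5.34 = 21.9 s⁻¹.
kcat/Km = 21.9/1.92 = 11.4 nM⁻¹·s⁻¹.

11.4 nM⁻¹·s⁻¹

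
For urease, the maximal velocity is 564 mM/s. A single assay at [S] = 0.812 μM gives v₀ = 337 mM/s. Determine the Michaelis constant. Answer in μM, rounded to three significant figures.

From v = Vmax[S]/(Km+[S]), Km = [S](Vmax − v)/v.
Km = 0.812 × (564 − 337) / 337 = 184.3/337 = 0.547 μM.

0.547 μM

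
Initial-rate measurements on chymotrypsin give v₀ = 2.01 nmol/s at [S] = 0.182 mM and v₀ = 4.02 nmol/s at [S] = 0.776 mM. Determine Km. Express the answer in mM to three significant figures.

0.343 mM

From v = Vmax[S]/(Km+[S]), each point gives Vmax = v(Km+[S])/[S].
Equating: 2.01(Km+0.182)/0.182 = 4.02(Km+0.776)/0.776.
11.04·Km + 2.01 = 5.180·Km + 4.02, so (11.04 − 5.180)·Km = 4.02 − 2.01.
Km = 2.010/5.864 = 0.343 mM; then Vmax = 2.01(0.343+0.182)/0.182 = 5.80 nmol/s.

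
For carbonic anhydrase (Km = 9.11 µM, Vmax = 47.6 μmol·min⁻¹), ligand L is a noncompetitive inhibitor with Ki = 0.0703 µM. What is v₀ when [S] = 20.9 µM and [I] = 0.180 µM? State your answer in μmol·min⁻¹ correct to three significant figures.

9.31 μmol·min⁻¹

With α = 1 + [I]/Ki = 1 + 0.180/0.0703 = 3.560, the noncompetitive rate law is v = (Vmax/α)·[S] / (Km + [S]).
v = (47.6/3.560)×20.9 / (9.11 + 20.9) = 279.4/30.01 = 9.31 μmol·min⁻¹.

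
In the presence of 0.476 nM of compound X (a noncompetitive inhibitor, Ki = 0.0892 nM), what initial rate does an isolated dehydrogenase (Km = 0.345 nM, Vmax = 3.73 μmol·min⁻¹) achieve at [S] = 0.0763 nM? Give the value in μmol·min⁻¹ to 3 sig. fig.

α = 1 + [I]/Ki = 1 + 0.476/0.0892 = 6.336.
For a noncompetitive inhibitor, Vmax is reduced to Vmax/α while Km is unchanged: Km,app = 0.345 nM, Vmax,app = 0.589 μmol·min⁻¹.
v = Vmax,app·[S]/(Km,app + [S]) = 0.589 × 0.0763/(0.345 + 0.0763) = 0.107 μmol·min⁻¹.

0.107 μmol·min⁻¹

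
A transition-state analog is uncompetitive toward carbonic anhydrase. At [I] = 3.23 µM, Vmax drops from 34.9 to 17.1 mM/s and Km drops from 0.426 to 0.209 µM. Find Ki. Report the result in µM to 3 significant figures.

3.10 µM

Uncompetitive: Vmax,app = Vmax/α (and Km,app = Km/α) with α = 1 + [I]/Ki.
α = Vmax/Vmax,app = 34.9/17.1 = 2.041.
Ki = [I]/(α − 1) = 3.23/1.041 = 3.10 µM.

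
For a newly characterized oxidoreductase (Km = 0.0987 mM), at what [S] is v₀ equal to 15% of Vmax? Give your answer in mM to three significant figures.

v/Vmax = [S]/(Km+[S]) = 0.15, so [S] = Km·0.15/(1 − 0.15) = 0.0987 × 0.1765.
[S] = 0.0174 mM.

0.0174 mM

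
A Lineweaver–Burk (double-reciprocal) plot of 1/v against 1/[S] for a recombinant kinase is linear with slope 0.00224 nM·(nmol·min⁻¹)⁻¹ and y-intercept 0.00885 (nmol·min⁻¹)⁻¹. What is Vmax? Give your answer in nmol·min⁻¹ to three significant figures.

The y-intercept of a Lineweaver–Burk plot equals 1/Vmax, so Vmax = 1/0.00885 = 113 nmol·min⁻¹.

113 nmol·min⁻¹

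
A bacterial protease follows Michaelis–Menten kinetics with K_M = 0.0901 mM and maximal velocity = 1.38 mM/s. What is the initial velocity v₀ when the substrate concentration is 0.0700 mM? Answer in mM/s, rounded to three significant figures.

0.603 mM/s

[S]/(Km+[S]) = 0.0700/0.1601 = 0.4372, the fractional saturation.
v = 0.4372 × Vmax = 0.4372 × 1.38 = 0.603 mM/s.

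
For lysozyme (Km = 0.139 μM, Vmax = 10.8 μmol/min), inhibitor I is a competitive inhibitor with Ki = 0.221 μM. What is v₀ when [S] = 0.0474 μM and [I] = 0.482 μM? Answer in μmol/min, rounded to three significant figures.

With α = 1 + [I]/Ki = 1 + 0.482/0.221 = 3.181, the competitive rate law is v = Vmax[S] / (αKm + [S]).
v = 10.8×0.0474 / (3.181×0.139 + 0.0474) = 0.5119/0.4896 = 1.05 μmol/min.

1.05 μmol/min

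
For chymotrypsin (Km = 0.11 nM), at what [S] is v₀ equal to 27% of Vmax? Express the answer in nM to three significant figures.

v/Vmax = [S]/(Km+[S]) = 0.27, so [S] = Km·0.27/(1 − 0.27) = 0.11 × 0.3699.
[S] = 0.0407 nM.

0.0407 nM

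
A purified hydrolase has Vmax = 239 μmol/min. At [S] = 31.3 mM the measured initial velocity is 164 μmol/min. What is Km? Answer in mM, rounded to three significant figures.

v/Vmax = 164/239 = 0.6862 = [S]/(Km+[S]).
So Km + [S] = [S]/0.6862 = 45.61 mM, giving Km = 45.61 − 31.3 = 14.3 mM.

14.3 mM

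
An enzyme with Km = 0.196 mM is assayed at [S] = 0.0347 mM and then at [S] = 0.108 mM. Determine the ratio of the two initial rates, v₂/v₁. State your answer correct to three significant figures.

2.36

The fractional saturations are [S]/(Km+[S]) = 0.0347/0.2307 = 0.1504 and 0.108/0.3040 = 0.3553.
v₂/v₁ is just their ratio: 0.3553/0.1504 = 2.36.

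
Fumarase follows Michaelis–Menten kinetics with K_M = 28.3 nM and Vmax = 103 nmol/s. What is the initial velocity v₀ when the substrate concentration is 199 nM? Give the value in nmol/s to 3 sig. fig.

[S]/(Km+[S]) = 199/227.3 = 0.8755, the fractional saturation.
v = 0.8755 × Vmax = 0.8755 × 103 = 90.2 nmol/s.

90.2 nmol/s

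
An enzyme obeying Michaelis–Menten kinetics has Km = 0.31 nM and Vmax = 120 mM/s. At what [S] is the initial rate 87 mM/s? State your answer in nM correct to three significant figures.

0.817 nM

The required fractional saturation is v/Vmax = 87/120 = 0.7250.
Then [S]/(Km+[S]) = 0.7250 ⇒ [S] = 0.31 × 0.7250/(1 − 0.7250) = 0.817 nM.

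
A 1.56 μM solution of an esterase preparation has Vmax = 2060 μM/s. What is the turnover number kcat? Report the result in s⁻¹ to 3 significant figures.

kcat = Vmax/[E]total = 2060 μM/s / 1.56 μM = 1320 s⁻¹.

1320 s⁻¹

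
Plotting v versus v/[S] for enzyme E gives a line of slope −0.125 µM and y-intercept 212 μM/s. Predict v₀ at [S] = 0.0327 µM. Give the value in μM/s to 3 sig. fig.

44.0 μM/s

In the Eadie–Hofstee form v = Vmax − Km·(v/[S]), the slope is −Km and the intercept is Vmax, so Km = 0.125 µM and Vmax = 212 μM/s.
v = 212 × 0.0327/(0.125 + 0.0327) = 44.0 μM/s.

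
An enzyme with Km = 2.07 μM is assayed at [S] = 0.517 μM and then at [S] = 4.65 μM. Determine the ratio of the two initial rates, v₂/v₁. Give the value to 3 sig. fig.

3.46

The fractional saturations are [S]/(Km+[S]) = 0.517/2.587 = 0.1998 and 4.65/6.720 = 0.6920.
v₂/v₁ is just their ratio: 0.6920/0.1998 = 3.46.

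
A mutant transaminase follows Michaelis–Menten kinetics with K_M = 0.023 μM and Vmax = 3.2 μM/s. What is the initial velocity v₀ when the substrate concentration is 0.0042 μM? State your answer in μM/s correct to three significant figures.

[S]/(Km+[S]) = 0.0042/0.02720 = 0.1544, the fractional saturation.
v = 0.1544 × Vmax = 0.1544 × 3.2 = 0.494 μM/s.

0.494 μM/s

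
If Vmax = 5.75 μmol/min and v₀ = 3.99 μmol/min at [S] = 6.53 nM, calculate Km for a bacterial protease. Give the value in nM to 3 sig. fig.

2.88 nM

v/Vmax = 3.99/5.75 = 0.6939 = [S]/(Km+[S]).
So Km + [S] = [S]/0.6939 = 9.410 nM, giving Km = 9.410 − 6.53 = 2.88 nM.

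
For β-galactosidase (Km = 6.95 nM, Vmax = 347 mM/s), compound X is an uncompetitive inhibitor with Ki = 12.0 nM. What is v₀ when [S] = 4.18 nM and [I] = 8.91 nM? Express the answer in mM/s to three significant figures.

102 mM/s

α = 1 + [I]/Ki = 1 + 8.91/12.0 = 1.743.
For an uncompetitive inhibitor, both parameters are divided by α, giving Vmax/α and Km/α: Km,app = 3.99 nM, Vmax,app = 199 mM/s.
v = Vmax,app·[S]/(Km,app + [S]) = 199 × 4.18/(3.99 + 4.18) = 102 mM/s.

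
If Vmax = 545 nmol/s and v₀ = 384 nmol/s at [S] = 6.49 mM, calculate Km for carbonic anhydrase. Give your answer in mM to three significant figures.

2.72 mM

From v = Vmax[S]/(Km+[S]), Km = [S](Vmax − v)/v.
Km = 6.49 × (545 − 384) / 384 = 1045/384 = 2.72 mM.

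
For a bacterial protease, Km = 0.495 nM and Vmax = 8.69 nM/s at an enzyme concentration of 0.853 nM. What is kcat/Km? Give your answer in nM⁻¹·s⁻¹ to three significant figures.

20.6 nM⁻¹·s⁻¹

kcat = Vmax/[E]total = 8.69/0.853 = 10.2 s⁻¹.
kcat/Km = 10.2/0.495 = 20.6 nM⁻¹·s⁻¹.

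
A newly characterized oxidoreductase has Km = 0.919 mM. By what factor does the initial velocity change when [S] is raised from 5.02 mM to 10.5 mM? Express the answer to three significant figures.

1.09

The fractional saturations are [S]/(Km+[S]) = 5.02/5.939 = 0.8453 and 10.5/11.42 = 0.9195.
v₂/v₁ is just their ratio: 0.9195/0.8453 = 1.09.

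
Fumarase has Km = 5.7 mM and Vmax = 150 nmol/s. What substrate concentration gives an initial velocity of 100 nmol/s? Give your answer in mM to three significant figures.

11.4 mM

Rearranging v = Vmax[S]/(Km+[S]) gives [S] = Km·v/(Vmax − v).
[S] = 5.7 × 100 / (150 − 100) = 570.0/50.00 = 11.4 mM.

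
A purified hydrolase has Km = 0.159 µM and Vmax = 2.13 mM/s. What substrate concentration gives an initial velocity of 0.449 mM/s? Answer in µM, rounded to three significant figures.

0.0425 µM

The required fractional saturation is v/Vmax = 0.449/2.13 = 0.2108.
Then [S]/(Km+[S]) = 0.2108 ⇒ [S] = 0.159 × 0.2108/(1 − 0.2108) = 0.0425 µM.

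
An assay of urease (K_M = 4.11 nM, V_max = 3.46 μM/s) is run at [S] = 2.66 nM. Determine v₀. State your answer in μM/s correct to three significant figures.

v = Vmax·[S]/(Km + [S]) = 3.46 × 2.66 / (4.11 + 2.66)
  = 9.204 / 6.770 = 1.36 μM/s.

1.36 μM/s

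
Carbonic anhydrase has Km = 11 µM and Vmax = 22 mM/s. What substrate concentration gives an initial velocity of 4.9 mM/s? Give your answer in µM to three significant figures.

The required fractional saturation is v/Vmax = 4.9/22 = 0.2227.
Then [S]/(Km+[S]) = 0.2227 ⇒ [S] = 11 × 0.2227/(1 − 0.2227) = 3.15 µM.

3.15 µM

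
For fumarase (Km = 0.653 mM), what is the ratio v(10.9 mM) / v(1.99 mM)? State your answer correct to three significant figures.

1.25

The fractional saturations are [S]/(Km+[S]) = 1.99/2.643 = 0.7529 and 10.9/11.55 = 0.9435.
v₂/v₁ is just their ratio: 0.9435/0.7529 = 1.25.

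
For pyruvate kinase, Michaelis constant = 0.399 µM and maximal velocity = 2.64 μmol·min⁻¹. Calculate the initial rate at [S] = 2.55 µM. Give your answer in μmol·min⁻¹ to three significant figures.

v = Vmax·[S]/(Km + [S]) = 2.64 × 2.55 / (0.399 + 2.55)
  = 6.732 / 2.949 = 2.28 μmol·min⁻¹.

2.28 μmol·min⁻¹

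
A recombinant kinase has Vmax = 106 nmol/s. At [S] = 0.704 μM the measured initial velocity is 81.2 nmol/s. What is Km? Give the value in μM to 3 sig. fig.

0.215 μM

From v = Vmax[S]/(Km+[S]), Km = [S](Vmax − v)/v.
Km = 0.704 × (106 − 81.2) / 81.2 = 17.46/81.2 = 0.215 μM.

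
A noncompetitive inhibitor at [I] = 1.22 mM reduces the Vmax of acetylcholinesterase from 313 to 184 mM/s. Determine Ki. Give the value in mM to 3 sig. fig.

1.74 mM

Noncompetitive: Vmax,app = Vmax/α with α = 1 + [I]/Ki.
α = Vmax/Vmax,app = 313/184 = 1.701.
Since α = 1 + [I]/Ki, [I]/Ki = 1.701 − 1 = 0.7011 and Ki = 1.22/0.7011 = 1.74 mM.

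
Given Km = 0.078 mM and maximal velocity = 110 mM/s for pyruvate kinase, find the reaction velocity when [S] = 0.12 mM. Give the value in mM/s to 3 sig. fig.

66.7 mM/s

v = Vmax·[S]/(Km + [S]) = 110 × 0.12 / (0.078 + 0.12)
  = 13.20 / 0.1980 = 66.7 mM/s.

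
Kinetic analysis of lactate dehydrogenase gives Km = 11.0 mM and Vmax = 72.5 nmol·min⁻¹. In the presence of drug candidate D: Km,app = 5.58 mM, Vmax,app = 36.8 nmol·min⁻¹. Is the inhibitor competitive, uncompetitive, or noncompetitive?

uncompetitive

Both Km and Vmax decrease by the same factor (~1.97-fold) — characteristic of uncompetitive inhibition.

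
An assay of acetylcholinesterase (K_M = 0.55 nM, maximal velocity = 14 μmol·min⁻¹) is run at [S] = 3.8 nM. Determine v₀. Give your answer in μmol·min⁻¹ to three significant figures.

v = Vmax·[S]/(Km + [S]) = 14 × 3.8 / (0.55 + 3.8)
  = 53.20 / 4.350 = 12.2 μmol·min⁻¹.

12.2 μmol·min⁻¹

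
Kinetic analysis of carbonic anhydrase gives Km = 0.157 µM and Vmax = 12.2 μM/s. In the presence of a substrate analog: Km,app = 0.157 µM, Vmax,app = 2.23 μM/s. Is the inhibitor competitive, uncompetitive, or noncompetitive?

noncompetitive

Vmax decreases (12.2 → 2.23 μM/s) while Km is unchanged — pure noncompetitive inhibition.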